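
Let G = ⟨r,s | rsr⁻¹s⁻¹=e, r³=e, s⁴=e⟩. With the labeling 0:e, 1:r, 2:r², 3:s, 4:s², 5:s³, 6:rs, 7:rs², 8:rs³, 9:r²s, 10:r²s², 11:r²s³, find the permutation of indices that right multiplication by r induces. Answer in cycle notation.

(0 1 2)(3 6 9)(4 7 10)(5 8 11)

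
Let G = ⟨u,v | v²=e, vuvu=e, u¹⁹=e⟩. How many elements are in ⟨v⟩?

|⟨v⟩| equals the order of v. Compute successive powers until reaching e:
  v¹ = v, v² = e.
The smallest positive k with vᵏ = e is 2, so |⟨v⟩| = 2.

Answer: 2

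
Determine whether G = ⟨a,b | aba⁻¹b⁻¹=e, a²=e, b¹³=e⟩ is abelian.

Each pair of generators commutes: a·b = ab = b·a. Since the generators pairwise commute, every element of G commutes with every other, so G is abelian.

Answer: Yes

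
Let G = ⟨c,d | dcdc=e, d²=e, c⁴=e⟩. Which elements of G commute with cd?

⟨cd⟩ ⊆ C_G(cd) since powers of cd commute with cd; so |C_G(cd)| ≥ |⟨cd⟩| = 2.
By orbit–stabilizer, |C_G(cd)| = |G| / |conj. class of cd| = 8 / 2 = 4.
The 4 elements commuting with cd are {e, c², c³d, cd}.

Answer: {e, c², c³d, cd}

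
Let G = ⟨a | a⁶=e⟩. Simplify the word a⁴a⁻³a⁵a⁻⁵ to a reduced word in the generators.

Multiply left to right, reducing at each step:
  (a⁴) · a⁻³ = a
  a · a⁵ = e
  e · a⁻⁵ = a

Answer: a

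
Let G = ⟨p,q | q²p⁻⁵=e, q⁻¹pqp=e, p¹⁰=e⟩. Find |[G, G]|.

G' = [G, G] is generated by all commutators. The generator-pair commutators are: [p, q] = p².
The subgroup they normally generate is {e, p², p⁴, p⁶, p⁸}, of order 5.
Check: |G/G'| = 20/5 = 4 is the order of the abelianisation.

Answer: 5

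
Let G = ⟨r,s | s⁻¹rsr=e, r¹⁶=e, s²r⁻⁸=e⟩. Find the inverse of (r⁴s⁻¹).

The order of (r⁴s⁻¹) is 4 (smallest k with (r⁴s⁻¹)ᵏ = e), so (r⁴s⁻¹)⁻¹ = (r⁴s⁻¹)³ = r⁴s.
Check: (r⁴s⁻¹) · (r⁴s) → (r⁴s⁻¹) · r⁴ = s⁻¹;   (s⁻¹) · s = e, giving e as required.

Answer: r⁴s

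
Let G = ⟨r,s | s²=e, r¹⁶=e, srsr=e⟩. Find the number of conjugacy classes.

The conjugacy classes (representative and size) are:
  [e] (size 1), [r¹⁵] (size 2), [r²] (size 2), [r³] (size 2), [r¹²] (size 2), [r⁵] (size 2), [r⁶] (size 2), [r⁷] (size 2), [r⁸] (size 1), [r²s] (size 8), [r¹⁵s] (size 8).
Class equation: 1 + 2 + 2 + 2 + 2 + 2 + 2 + 2 + 1 + 8 + 8 = 32 = |G|. So G has 11 conjugacy classes.

Answer: 11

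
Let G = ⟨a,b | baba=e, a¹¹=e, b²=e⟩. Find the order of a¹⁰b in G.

Compute successive powers until reaching e:
  (a¹⁰b)¹ = a¹⁰b, (a¹⁰b)² = e.
The smallest positive k with (a¹⁰b)ᵏ = e is 2.

Answer: 2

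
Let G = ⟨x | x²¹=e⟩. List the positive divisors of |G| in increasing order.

|G| = 21 = 3 · 7. By Lagrange's theorem the order of any subgroup divides 21; the divisors of 21 are 1, 3, 7, 21.

Answer: 1, 3, 7, 21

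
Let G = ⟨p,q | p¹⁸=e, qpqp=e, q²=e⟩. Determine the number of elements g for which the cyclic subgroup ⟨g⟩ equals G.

⟨g⟩ = G would require ord(g) = |G| = 36, but the maximum element order in G is 18 < 36. So G is not cyclic and no single element generates it: the count is 0.

Answer: 0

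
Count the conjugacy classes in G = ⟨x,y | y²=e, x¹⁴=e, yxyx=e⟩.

The conjugacy classes (representative and size) are:
  [e] (size 1), [x¹³] (size 2), [x²] (size 2), [x³] (size 2), [x¹⁰] (size 2), [x⁵] (size 2), [x⁸] (size 2), [x⁷] (size 1), [x⁶y] (size 7), [x⁹y] (size 7).
Class equation: 1 + 2 + 2 + 2 + 2 + 2 + 2 + 1 + 7 + 7 = 28 = |G|. So G has 10 conjugacy classes.

Answer: 10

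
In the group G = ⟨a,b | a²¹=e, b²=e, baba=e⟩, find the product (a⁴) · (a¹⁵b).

Compute (a⁴) · (a¹⁵b) by multiplying left to right and reducing via the relations at each step:
  (a⁴) · a¹⁵ = a¹⁹
  (a¹⁹) · b = a¹⁹b

Answer: a¹⁹b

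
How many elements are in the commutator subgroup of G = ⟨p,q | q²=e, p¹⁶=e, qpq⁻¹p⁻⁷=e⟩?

G' = [G, G] is generated by all commutators. The generator-pair commutators are: [p, q] = p¹⁰.
The subgroup they normally generate is {e, p², p⁴, p⁶, p⁸, p¹⁰, p¹², p¹⁴}, of order 8.
Check: |G/G'| = 32/8 = 4 is the order of the abelianisation.

Answer: 8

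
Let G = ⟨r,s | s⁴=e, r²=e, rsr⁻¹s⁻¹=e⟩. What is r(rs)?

Compute r · (rs) by multiplying left to right and reducing via the relations at each step:
  r · r = e
  e · s = s

Answer: s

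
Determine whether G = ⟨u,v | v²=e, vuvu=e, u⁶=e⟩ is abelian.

u·v = uv but v·u = u⁵v, so u·v ≠ v·u and G is not abelian.

Answer: No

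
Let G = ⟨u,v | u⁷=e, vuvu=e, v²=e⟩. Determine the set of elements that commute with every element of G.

An element z ∈ Z(G) iff z commutes with every generator.
For example e is central: e·u = u = u·e; e·v = v = v·e.
Whereas u ∉ Z(G) since u·v = uv ≠ u⁶v = v·u.
Checking each of the 14 elements this way gives Z(G) = {e}, of order 1.

Answer: {e}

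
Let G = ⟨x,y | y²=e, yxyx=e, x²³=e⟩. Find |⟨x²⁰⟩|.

|⟨x²⁰⟩| equals the order of x²⁰. Compute successive powers until reaching e:
  (x²⁰)¹ = x²⁰, (x²⁰)² = x¹⁷, (x²⁰)³ = x¹⁴, (x²⁰)⁴ = x¹¹, (x²⁰)⁵ = x⁸, (x²⁰)⁶ = x⁵, (x²⁰)⁷ = x², (x²⁰)⁸ = x²², (x²⁰)⁹ = x¹⁹, (x²⁰)¹⁰ = x¹⁶, (x²⁰)¹¹ = x¹³, (x²⁰)¹² = x¹⁰, (x²⁰)¹³ = x⁷, (x²⁰)¹⁴ = x⁴, (x²⁰)¹⁵ = x, (x²⁰)¹⁶ = x²¹, (x²⁰)¹⁷ = x¹⁸, (x²⁰)¹⁸ = x¹⁵, (x²⁰)¹⁹ = x¹², (x²⁰)²⁰ = x⁹, (x²⁰)²¹ = x⁶, (x²⁰)²² = x³, (x²⁰)²³ = e.
The smallest positive k with (x²⁰)ᵏ = e is 23, so |⟨x²⁰⟩| = 23.

Answer: 23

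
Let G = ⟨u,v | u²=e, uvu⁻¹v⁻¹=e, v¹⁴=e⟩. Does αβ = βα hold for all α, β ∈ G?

Each pair of generators commutes: u·v = uv = v·u. Since the generators pairwise commute, every element of G commutes with every other, so G is abelian.

Answer: Yes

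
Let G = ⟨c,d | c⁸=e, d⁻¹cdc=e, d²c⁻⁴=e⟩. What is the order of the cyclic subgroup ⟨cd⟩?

|⟨cd⟩| equals the order of cd. Compute successive powers until reaching e:
  (cd)¹ = cd, (cd)² = c⁴, (cd)³ = cd⁻¹, (cd)⁴ = e.
The smallest positive k with (cd)ᵏ = e is 4, so |⟨cd⟩| = 4.

Answer: 4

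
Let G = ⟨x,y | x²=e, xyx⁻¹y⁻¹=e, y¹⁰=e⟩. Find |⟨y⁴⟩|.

|⟨y⁴⟩| equals the order of y⁴. Compute successive powers until reaching e:
  (y⁴)¹ = y⁴, (y⁴)² = y⁸, (y⁴)³ = y², (y⁴)⁴ = y⁶, (y⁴)⁵ = e.
The smallest positive k with (y⁴)ᵏ = e is 5, so |⟨y⁴⟩| = 5.

Answer: 5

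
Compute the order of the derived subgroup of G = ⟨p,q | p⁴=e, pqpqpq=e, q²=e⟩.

G' = [G, G] is generated by all commutators. The generator-pair commutators are: [p, q] = p²qp.
The subgroup they normally generate is {e, p², pq, qp³, p²qp, p³q, p²qp³, qp, pqp², qp²q, p²qp²q, p³qp²}, of order 12.
Check: |G/G'| = 24/12 = 2 is the order of the abelianisation.

Answer: 12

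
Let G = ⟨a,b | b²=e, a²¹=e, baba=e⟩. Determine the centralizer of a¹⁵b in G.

⟨a¹⁵b⟩ ⊆ C_G(a¹⁵b) since powers of a¹⁵b commute with a¹⁵b; so |C_G(a¹⁵b)| ≥ |⟨a¹⁵b⟩| = 2.
By orbit–stabilizer, |C_G(a¹⁵b)| = |G| / |conj. class of a¹⁵b| = 42 / 21 = 2.
The 2 elements commuting with a¹⁵b are {e, a¹⁵b}.

Answer: {e, a¹⁵b}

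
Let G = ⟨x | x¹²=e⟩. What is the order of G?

G is generated by a single element, so G is cyclic. The relator gives x¹² = e and no smaller power is forced to be e, so the 12 powers {e, x, x², x³, x⁴, x⁵, x⁶, x⁷, x⁸, x⁹, x¹¹, x¹⁰} are distinct. Hence |G| = 12.

Answer: 12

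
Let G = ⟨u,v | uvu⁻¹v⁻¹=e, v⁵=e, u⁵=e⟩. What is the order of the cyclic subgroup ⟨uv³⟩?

|⟨uv³⟩| equals the order of uv³. Compute successive powers until reaching e:
  (uv³)¹ = uv³, (uv³)² = u²v, (uv³)³ = u³v⁴, (uv³)⁴ = u⁴v², (uv³)⁵ = e.
The smallest positive k with (uv³)ᵏ = e is 5, so |⟨uv³⟩| = 5.

Answer: 5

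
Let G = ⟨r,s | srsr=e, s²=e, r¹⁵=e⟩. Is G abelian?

r·s = rs but s·r = r¹⁴s, so r·s ≠ s·r and G is not abelian.

Answer: No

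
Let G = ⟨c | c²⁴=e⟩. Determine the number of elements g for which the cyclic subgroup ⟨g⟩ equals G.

G is cyclic of order 24. An element generates G iff its order is 24, and a cyclic group of order 24 has exactly φ(24) = 8 such elements.

Answer: 8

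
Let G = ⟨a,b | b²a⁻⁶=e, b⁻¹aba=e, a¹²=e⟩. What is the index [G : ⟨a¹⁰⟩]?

First find ord(a¹⁰) by computing successive powers:
  (a¹⁰)¹ = a¹⁰, (a¹⁰)² = a⁸, (a¹⁰)³ = a⁶, (a¹⁰)⁴ = a⁴, (a¹⁰)⁵ = a², (a¹⁰)⁶ = e.
So |⟨a¹⁰⟩| = ord(a¹⁰) = 6. With |G| = 24, by Lagrange [G : ⟨a¹⁰⟩] = 24/6 = 4.

Answer: 4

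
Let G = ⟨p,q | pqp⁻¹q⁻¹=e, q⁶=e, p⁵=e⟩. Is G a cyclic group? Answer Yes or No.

|G| = 30. The element pq has order 30 (its powers give 30 distinct elements), so ⟨pq⟩ = G and G is cyclic.

Answer: Yes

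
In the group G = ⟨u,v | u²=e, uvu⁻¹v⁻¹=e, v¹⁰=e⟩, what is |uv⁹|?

Compute successive powers until reaching e:
  (uv⁹)¹ = uv⁹, (uv⁹)² = v⁸, (uv⁹)³ = uv⁷, (uv⁹)⁴ = v⁶, (uv⁹)⁵ = uv⁵, (uv⁹)⁶ = v⁴, (uv⁹)⁷ = uv³, (uv⁹)⁸ = v², (uv⁹)⁹ = uv, (uv⁹)¹⁰ = e.
The smallest positive k with (uv⁹)ᵏ = e is 10.

Answer: 10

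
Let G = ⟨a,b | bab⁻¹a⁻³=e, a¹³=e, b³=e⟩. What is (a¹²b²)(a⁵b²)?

Compute (a¹²b²) · (a⁵b²) by multiplying left to right and reducing via the relations at each step:
  (a¹²b²) · a⁵ = a⁵b²
  (a⁵b²) · b² = a⁵b

Answer: a⁵b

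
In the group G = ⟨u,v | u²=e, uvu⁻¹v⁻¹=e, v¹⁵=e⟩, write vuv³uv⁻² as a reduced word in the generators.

Multiply left to right, reducing at each step:
  v · u = uv
  (uv) · v³ = uv⁴
  (uv⁴) · u = v⁴
  (v⁴) · v⁻² = v²

Answer: v²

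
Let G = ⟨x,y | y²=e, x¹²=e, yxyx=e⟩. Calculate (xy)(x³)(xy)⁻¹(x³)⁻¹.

[(xy), (x³)] = (xy)·(x³)·(xy)⁻¹·(x³)⁻¹.
  (xy) · (x³) = x¹⁰y
  (x¹⁰y) · (xy) = x⁹
  (x⁹) · (x⁹) = x⁶

Answer: x⁶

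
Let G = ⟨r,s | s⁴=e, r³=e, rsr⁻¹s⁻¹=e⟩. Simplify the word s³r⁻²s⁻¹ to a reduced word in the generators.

Multiply left to right, reducing at each step:
  (s³) · r⁻² = rs³
  (rs³) · s⁻¹ = rs²

Answer: rs²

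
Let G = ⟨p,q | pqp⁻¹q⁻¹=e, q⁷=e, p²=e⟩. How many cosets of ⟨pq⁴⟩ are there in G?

First find ord(pq⁴) by computing successive powers:
  (pq⁴)¹ = pq⁴, (pq⁴)² = q, (pq⁴)³ = pq⁵, (pq⁴)⁴ = q², (pq⁴)⁵ = pq⁶, (pq⁴)⁶ = q³, (pq⁴)⁷ = p, (pq⁴)⁸ = q⁴, (pq⁴)⁹ = pq, (pq⁴)¹⁰ = q⁵, (pq⁴)¹¹ = pq², (pq⁴)¹² = q⁶, (pq⁴)¹³ = pq³, (pq⁴)¹⁴ = e.
So |⟨pq⁴⟩| = ord(pq⁴) = 14. With |G| = 14, by Lagrange [G : ⟨pq⁴⟩] = 14/14 = 1.

Answer: 1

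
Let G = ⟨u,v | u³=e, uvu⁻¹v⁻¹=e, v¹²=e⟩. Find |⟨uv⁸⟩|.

|⟨uv⁸⟩| equals the order of uv⁸. Compute successive powers until reaching e:
  (uv⁸)¹ = uv⁸, (uv⁸)² = u²v⁴, (uv⁸)³ = e.
The smallest positive k with (uv⁸)ᵏ = e is 3, so |⟨uv⁸⟩| = 3.

Answer: 3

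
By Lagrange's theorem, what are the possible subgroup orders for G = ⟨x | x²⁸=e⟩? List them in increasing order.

|G| = 28 = 2² · 7. By Lagrange's theorem the order of any subgroup divides 28; the divisors of 28 are 1, 2, 4, 7, 14, 28.

Answer: 1, 2, 4, 7, 14, 28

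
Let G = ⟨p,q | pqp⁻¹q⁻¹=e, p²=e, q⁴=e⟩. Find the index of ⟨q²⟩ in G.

First find ord(q²) by computing successive powers:
  (q²)¹ = q², (q²)² = e.
So |⟨q²⟩| = ord(q²) = 2. With |G| = 8, by Lagrange [G : ⟨q²⟩] = 8/2 = 4.

Answer: 4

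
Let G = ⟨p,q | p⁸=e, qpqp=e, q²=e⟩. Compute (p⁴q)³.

Compute successive powers of (p⁴q), reducing at each step:
  (p⁴q)²: (p⁴q) · p⁴ = q;   q · q = e
  (p⁴q)³: e · p⁴ = p⁴;   (p⁴) · q = p⁴q

Answer: p⁴q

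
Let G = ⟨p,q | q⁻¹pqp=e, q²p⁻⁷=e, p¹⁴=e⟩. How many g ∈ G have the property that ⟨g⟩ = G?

⟨g⟩ = G would require ord(g) = |G| = 28, but the maximum element order in G is 14 < 28. So G is not cyclic and no single element generates it: the count is 0.

Answer: 0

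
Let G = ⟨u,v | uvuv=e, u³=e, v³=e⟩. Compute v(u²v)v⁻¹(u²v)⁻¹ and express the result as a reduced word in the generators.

[v, (u²v)] = v·(u²v)·v⁻¹·(u²v)⁻¹.
  v · (u²v) = uv²u
  (uv²u) · (v²) = vu²
  (vu²) · (v²u) = uv

Answer: uv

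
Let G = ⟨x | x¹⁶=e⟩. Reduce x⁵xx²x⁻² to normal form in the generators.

Multiply left to right, reducing at each step:
  (x⁵) · x = x⁶
  (x⁶) · x² = x⁸
  (x⁸) · x⁻² = x⁶

Answer: x⁶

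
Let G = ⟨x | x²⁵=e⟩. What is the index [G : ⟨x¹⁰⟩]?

First find ord(x¹⁰) by computing successive powers:
  (x¹⁰)¹ = x¹⁰, (x¹⁰)² = x²⁰, (x¹⁰)³ = x⁵, (x¹⁰)⁴ = x¹⁵, (x¹⁰)⁵ = e.
So |⟨x¹⁰⟩| = ord(x¹⁰) = 5. With |G| = 25, by Lagrange [G : ⟨x¹⁰⟩] = 25/5 = 5.

Answer: 5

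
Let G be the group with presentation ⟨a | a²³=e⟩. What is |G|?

G is generated by a single element, so G is cyclic. The relator gives a²³ = e and no smaller power is forced to be e, so the 23 powers {a, e, a², a³, a⁴, a⁵, a⁶, a⁷, a⁸, a⁹, a²², a²¹, a²⁰, a¹², a¹³, a¹¹, a¹⁰, a¹⁴, a¹⁵, a¹⁶, a¹⁷, a¹⁸, a¹⁹} are distinct. Hence |G| = 23.

Answer: 23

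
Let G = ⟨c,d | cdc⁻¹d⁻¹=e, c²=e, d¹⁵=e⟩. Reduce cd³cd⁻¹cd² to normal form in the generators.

Multiply left to right, reducing at each step:
  c · d³ = cd³
  (cd³) · c = d³
  (d³) · d⁻¹ = d²
  (d²) · c = cd²
  (cd²) · d² = cd⁴

Answer: cd⁴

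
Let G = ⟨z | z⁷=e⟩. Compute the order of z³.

Compute successive powers until reaching e:
  (z³)¹ = z³, (z³)² = z⁶, (z³)³ = z², (z³)⁴ = z⁵, (z³)⁵ = z, (z³)⁶ = z⁴, (z³)⁷ = e.
The smallest positive k with (z³)ᵏ = e is 7.

Answer: 7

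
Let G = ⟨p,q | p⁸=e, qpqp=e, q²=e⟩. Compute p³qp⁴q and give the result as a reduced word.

Multiply left to right, reducing at each step:
  (p³) · q = p³q
  (p³q) · p⁴ = p⁷q
  (p⁷q) · q = p⁷

Answer: p⁷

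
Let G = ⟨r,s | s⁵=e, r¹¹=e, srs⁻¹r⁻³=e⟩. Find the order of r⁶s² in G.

Compute successive powers until reaching e:
  (r⁶s²)¹ = r⁶s², (r⁶s²)² = r⁵s⁴, (r⁶s²)³ = r⁷s, (r⁶s²)⁴ = r³s³, (r⁶s²)⁵ = e.
The smallest positive k with (r⁶s²)ᵏ = e is 5.

Answer: 5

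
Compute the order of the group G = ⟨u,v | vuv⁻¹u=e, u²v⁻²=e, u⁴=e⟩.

Enumerate words in the generators, reducing via the relations: the distinct elements are
  {e, u, v, uv, u², u³, v⁻¹, uv⁻¹}.
No further products give new elements, so |G| = 8.

Answer: 8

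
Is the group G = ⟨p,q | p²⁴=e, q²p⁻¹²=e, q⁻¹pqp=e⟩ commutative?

p·q = pq but q·p = p¹¹q⁻¹, so p·q ≠ q·p and G is not abelian.

Answer: No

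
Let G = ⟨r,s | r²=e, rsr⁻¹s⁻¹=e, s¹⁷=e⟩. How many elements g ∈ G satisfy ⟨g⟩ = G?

G is cyclic of order 34. An element generates G iff its order is 34, and a cyclic group of order 34 has exactly φ(34) = 16 such elements.

Answer: 16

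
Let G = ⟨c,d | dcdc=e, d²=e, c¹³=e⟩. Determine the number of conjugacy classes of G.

The conjugacy classes (representative and size) are:
  [e] (size 1), [c¹²] (size 2), [c¹¹] (size 2), [c³] (size 2), [c⁴] (size 2), [c⁸] (size 2), [c⁶] (size 2), [d] (size 13).
Class equation: 1 + 2 + 2 + 2 + 2 + 2 + 2 + 13 = 26 = |G|. So G has 8 conjugacy classes.

Answer: 8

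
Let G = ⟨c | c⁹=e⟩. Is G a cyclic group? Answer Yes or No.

|G| = 9. The element c has order 9 (its powers give 9 distinct elements), so ⟨c⟩ = G and G is cyclic.

Answer: Yes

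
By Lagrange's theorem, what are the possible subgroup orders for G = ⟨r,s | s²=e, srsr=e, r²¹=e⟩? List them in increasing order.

|G| = 42 = 2 · 3 · 7. By Lagrange's theorem the order of any subgroup divides 42; the divisors of 42 are 1, 2, 3, 6, 7, 14, 21, 42.

Answer: 1, 2, 3, 6, 7, 14, 21, 42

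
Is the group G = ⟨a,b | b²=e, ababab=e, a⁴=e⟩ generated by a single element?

Every cyclic group is abelian. But a·b = ab while b·a = ba, so a·b ≠ b·a and G is not abelian. Hence G is not cyclic.

Answer: No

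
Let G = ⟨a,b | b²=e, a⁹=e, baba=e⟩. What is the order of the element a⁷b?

Compute successive powers until reaching e:
  (a⁷b)¹ = a⁷b, (a⁷b)² = e.
The smallest positive k with (a⁷b)ᵏ = e is 2.

Answer: 2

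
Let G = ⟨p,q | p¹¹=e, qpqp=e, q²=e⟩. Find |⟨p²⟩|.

|⟨p²⟩| equals the order of p². Compute successive powers until reaching e:
  (p²)¹ = p², (p²)² = p⁴, (p²)³ = p⁶, (p²)⁴ = p⁸, (p²)⁵ = p¹⁰, (p²)⁶ = p, (p²)⁷ = p³, (p²)⁸ = p⁵, (p²)⁹ = p⁷, (p²)¹⁰ = p⁹, (p²)¹¹ = e.
The smallest positive k with (p²)ᵏ = e is 11, so |⟨p²⟩| = 11.

Answer: 11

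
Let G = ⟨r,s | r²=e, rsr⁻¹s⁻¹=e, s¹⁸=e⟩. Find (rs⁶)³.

Compute successive powers of (rs⁶), reducing at each step:
  (rs⁶)²: (rs⁶) · r = s⁶;   (s⁶) · s⁶ = s¹²
  (rs⁶)³: (s¹²) · r = rs¹²;   (rs¹²) · s⁶ = r

Answer: r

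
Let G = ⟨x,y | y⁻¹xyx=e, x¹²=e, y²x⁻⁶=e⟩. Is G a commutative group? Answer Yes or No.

x·y = xy but y·x = x⁵y⁻¹, so x·y ≠ y·x and G is not abelian.

Answer: No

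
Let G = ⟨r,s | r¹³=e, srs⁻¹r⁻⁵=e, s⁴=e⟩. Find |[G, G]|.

G' = [G, G] is generated by all commutators. The generator-pair commutators are: [r, s] = r⁹.
The subgroup they normally generate is {e, r, r², r³, r⁴, r⁵, r⁶, r⁷, r⁸, r⁹, r¹⁰, r¹¹, r¹²}, of order 13.
Check: |G/G'| = 52/13 = 4 is the order of the abelianisation.

Answer: 13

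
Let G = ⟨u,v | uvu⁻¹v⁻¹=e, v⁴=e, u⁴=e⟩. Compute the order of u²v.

Compute successive powers until reaching e:
  (u²v)¹ = u²v, (u²v)² = v², (u²v)³ = u²v³, (u²v)⁴ = e.
The smallest positive k with (u²v)ᵏ = e is 4.

Answer: 4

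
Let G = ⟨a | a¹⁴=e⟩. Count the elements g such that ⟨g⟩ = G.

G is cyclic of order 14. An element generates G iff its order is 14, and a cyclic group of order 14 has exactly φ(14) = 6 such elements.

Answer: 6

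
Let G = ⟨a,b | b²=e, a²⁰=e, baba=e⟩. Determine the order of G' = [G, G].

G' = [G, G] is generated by all commutators. The generator-pair commutators are: [a, b] = a².
The subgroup they normally generate is {e, a², a⁴, a⁶, a⁸, a¹⁰, a¹², a¹⁴, a¹⁶, a¹⁸}, of order 10.
Check: |G/G'| = 40/10 = 4 is the order of the abelianisation.

Answer: 10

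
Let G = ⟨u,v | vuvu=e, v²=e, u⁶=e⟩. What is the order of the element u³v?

Compute successive powers until reaching e:
  (u³v)¹ = u³v, (u³v)² = e.
The smallest positive k with (u³v)ᵏ = e is 2.

Answer: 2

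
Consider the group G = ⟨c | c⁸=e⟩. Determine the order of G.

G is generated by a single element, so G is cyclic. The relator gives c⁸ = e and no smaller power is forced to be e, so the 8 powers {c, e, c², c³, c⁴, c⁵, c⁶, c⁷} are distinct. Hence |G| = 8.

Answer: 8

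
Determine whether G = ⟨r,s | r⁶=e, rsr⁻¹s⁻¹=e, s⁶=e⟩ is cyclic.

|G| = 36, but the maximum element order in G is 6 < 36. No single element generates all of G, so G is not cyclic.

Answer: No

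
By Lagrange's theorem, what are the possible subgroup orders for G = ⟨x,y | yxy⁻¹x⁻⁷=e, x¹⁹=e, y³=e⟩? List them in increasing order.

|G| = 57 = 3 · 19. By Lagrange's theorem the order of any subgroup divides 57; the divisors of 57 are 1, 3, 19, 57.

Answer: 1, 3, 19, 57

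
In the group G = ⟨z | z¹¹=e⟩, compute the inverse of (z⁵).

The order of (z⁵) is 11 (smallest k with (z⁵)ᵏ = e), so (z⁵)⁻¹ = (z⁵)¹⁰ = z⁶.
Check: (z⁵) · (z⁶) → (z⁵) · z⁶ = e, giving e as required.

Answer: z⁶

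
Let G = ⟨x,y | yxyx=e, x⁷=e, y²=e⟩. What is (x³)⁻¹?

The order of (x³) is 7 (smallest k with (x³)ᵏ = e), so (x³)⁻¹ = (x³)⁶ = x⁴.
Check: (x³) · (x⁴) → (x³) · x⁴ = e, giving e as required.

Answer: x⁴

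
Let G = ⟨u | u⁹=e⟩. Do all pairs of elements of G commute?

G has a single generator, so G is cyclic and hence abelian.

Answer: Yes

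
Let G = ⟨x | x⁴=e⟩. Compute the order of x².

Compute successive powers until reaching e:
  (x²)¹ = x², (x²)² = e.
The smallest positive k with (x²)ᵏ = e is 2.

Answer: 2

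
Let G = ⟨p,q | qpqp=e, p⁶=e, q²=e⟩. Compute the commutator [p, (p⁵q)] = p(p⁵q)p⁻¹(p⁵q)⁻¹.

[p, (p⁵q)] = p·(p⁵q)·p⁻¹·(p⁵q)⁻¹.
  p · (p⁵q) = q
  q · (p⁵) = pq
  (pq) · (p⁵q) = p²

Answer: p²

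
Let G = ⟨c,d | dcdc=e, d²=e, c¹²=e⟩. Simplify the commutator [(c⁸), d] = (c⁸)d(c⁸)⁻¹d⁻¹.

[(c⁸), d] = (c⁸)·d·(c⁸)⁻¹·d⁻¹.
  (c⁸) · d = c⁸d
  (c⁸d) · (c⁴) = c⁴d
  (c⁴d) · d = c⁴

Answer: c⁴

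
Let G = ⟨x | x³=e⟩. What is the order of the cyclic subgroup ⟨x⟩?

|⟨x⟩| equals the order of x. Compute successive powers until reaching e:
  x¹ = x, x² = x², x³ = e.
The smallest positive k with xᵏ = e is 3, so |⟨x⟩| = 3.

Answer: 3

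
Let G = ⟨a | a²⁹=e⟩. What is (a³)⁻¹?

The order of (a³) is 29 (smallest k with (a³)ᵏ = e), so (a³)⁻¹ = (a³)²⁸ = a²⁶.
Check: (a³) · (a²⁶) → (a³) · a²⁶ = e, giving e as required.

Answer: a²⁶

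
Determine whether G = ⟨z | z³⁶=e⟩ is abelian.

G has a single generator, so G is cyclic and hence abelian.

Answer: Yes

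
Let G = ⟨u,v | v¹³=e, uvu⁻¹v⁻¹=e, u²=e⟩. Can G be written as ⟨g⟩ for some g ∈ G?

|G| = 26. The element uv has order 26 (its powers give 26 distinct elements), so ⟨uv⟩ = G and G is cyclic.

Answer: Yes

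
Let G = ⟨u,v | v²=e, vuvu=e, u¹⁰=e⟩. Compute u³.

Compute successive powers of u, reducing at each step:
  u²: u · u = u²
  u³: (u²) · u = u³

Answer: u³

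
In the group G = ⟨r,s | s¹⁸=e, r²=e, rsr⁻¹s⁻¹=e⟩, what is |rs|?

Compute successive powers until reaching e:
  (rs)¹ = rs, (rs)² = s², (rs)³ = rs³, (rs)⁴ = s⁴, (rs)⁵ = rs⁵, (rs)⁶ = s⁶, (rs)⁷ = rs⁷, (rs)⁸ = s⁸, (rs)⁹ = rs⁹, (rs)¹⁰ = s¹⁰, (rs)¹¹ = rs¹¹, (rs)¹² = s¹², (rs)¹³ = rs¹³, (rs)¹⁴ = s¹⁴, (rs)¹⁵ = rs¹⁵, (rs)¹⁶ = s¹⁶, (rs)¹⁷ = rs¹⁷, (rs)¹⁸ = e.
The smallest positive k with (rs)ᵏ = e is 18.

Answer: 18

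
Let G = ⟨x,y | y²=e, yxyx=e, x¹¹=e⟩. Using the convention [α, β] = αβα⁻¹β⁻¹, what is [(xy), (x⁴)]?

[(xy), (x⁴)] = (xy)·(x⁴)·(xy)⁻¹·(x⁴)⁻¹.
  (xy) · (x⁴) = x⁸y
  (x⁸y) · (xy) = x⁷
  (x⁷) · (x⁷) = x³

Answer: x³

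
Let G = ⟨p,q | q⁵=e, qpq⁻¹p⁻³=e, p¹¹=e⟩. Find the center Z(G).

An element z ∈ Z(G) iff z commutes with every generator.
For example e is central: e·p = p = p·e; e·q = q = q·e.
Whereas p ∉ Z(G) since p·q = pq ≠ p³q = q·p.
Checking each of the 55 elements this way gives Z(G) = {e}, of order 1.

Answer: {e}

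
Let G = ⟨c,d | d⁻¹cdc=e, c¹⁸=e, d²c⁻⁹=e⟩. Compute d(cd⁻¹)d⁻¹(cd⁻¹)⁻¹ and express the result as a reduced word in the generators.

[d, (cd⁻¹)] = d·(cd⁻¹)·d⁻¹·(cd⁻¹)⁻¹.
  d · (cd⁻¹) = c¹⁷
  (c¹⁷) · (d⁻¹) = c⁸d
  (c⁸d) · (cd) = c¹⁶

Answer: c¹⁶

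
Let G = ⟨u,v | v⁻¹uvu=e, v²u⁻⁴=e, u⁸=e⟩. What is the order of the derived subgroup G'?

G' = [G, G] is generated by all commutators. The generator-pair commutators are: [u, v] = u².
The subgroup they normally generate is {e, u², u⁴, u⁶}, of order 4.
Check: |G/G'| = 16/4 = 4 is the order of the abelianisation.

Answer: 4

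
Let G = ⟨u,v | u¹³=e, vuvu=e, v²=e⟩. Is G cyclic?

Every cyclic group is abelian. But u·v = uv while v·u = u¹²v, so u·v ≠ v·u and G is not abelian. Hence G is not cyclic.

Answer: No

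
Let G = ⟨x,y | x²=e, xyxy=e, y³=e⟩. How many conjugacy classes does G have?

The conjugacy classes (representative and size) are:
  [e] (size 1), [xy²] (size 3), [y²] (size 2).
Class equation: 1 + 3 + 2 = 6 = |G|. So G has 3 conjugacy classes.

Answer: 3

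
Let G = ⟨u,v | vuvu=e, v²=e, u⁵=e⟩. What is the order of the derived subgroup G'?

G' = [G, G] is generated by all commutators. The generator-pair commutators are: [u, v] = u².
The subgroup they normally generate is {e, u, u², u³, u⁴}, of order 5.
Check: |G/G'| = 10/5 = 2 is the order of the abelianisation.

Answer: 5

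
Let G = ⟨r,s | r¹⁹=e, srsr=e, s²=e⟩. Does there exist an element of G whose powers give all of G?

Every cyclic group is abelian. But r·s = rs while s·r = r¹⁸s, so r·s ≠ s·r and G is not abelian. Hence G is not cyclic.

Answer: No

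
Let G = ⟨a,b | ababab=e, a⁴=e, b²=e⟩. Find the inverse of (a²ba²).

The order of (a²ba²) is 2 (smallest k with (a²ba²)ᵏ = e), so (a²ba²)⁻¹ = (a²ba²)¹ = a²ba².
Check: (a²ba²) · (a²ba²) → (a²ba²) · a² = a²b;   (a²b) · b = a²;   (a²) · a² = e, giving e as required.

Answer: a²ba²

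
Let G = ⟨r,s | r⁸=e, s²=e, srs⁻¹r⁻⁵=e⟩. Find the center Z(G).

An element z ∈ Z(G) iff z commutes with every generator.
For example r² is central: (r²)·r = r³ = r·(r²); (r²)·s = r²s = s·(r²).
Whereas r ∉ Z(G) since r·s = rs ≠ r⁵s = s·r.
Checking each of the 16 elements this way gives Z(G) = {e, r², r⁴, r⁶}, of order 4.

Answer: {e, r², r⁴, r⁶}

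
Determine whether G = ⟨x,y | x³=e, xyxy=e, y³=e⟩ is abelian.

x·y = xy but y·x = x²y², so x·y ≠ y·x and G is not abelian.

Answer: No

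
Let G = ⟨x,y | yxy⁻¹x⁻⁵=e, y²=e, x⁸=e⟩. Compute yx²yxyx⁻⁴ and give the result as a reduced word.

Multiply left to right, reducing at each step:
  y · x² = x²y
  (x²y) · y = x²
  (x²) · x = x³
  (x³) · y = x³y
  (x³y) · x⁻⁴ = x⁷y

Answer: x⁷y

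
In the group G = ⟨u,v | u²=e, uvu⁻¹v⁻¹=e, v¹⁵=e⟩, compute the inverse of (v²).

The order of (v²) is 15 (smallest k with (v²)ᵏ = e), so (v²)⁻¹ = (v²)¹⁴ = v¹³.
Check: (v²) · (v¹³) → (v²) · v¹³ = e, giving e as required.

Answer: v¹³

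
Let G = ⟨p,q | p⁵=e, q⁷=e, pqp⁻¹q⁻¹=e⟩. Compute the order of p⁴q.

Compute successive powers until reaching e:
  (p⁴q)¹ = p⁴q, (p⁴q)² = p³q², (p⁴q)³ = p²q³, (p⁴q)⁴ = pq⁴, (p⁴q)⁵ = q⁵, (p⁴q)⁶ = p⁴q⁶, (p⁴q)⁷ = p³, (p⁴q)⁸ = p²q, (p⁴q)⁹ = pq², (p⁴q)¹⁰ = q³, (p⁴q)¹¹ = p⁴q⁴, (p⁴q)¹² = p³q⁵, (p⁴q)¹³ = p²q⁶, (p⁴q)¹⁴ = p, (p⁴q)¹⁵ = q, (p⁴q)¹⁶ = p⁴q², (p⁴q)¹⁷ = p³q³, (p⁴q)¹⁸ = p²q⁴, (p⁴q)¹⁹ = pq⁵, (p⁴q)²⁰ = q⁶, (p⁴q)²¹ = p⁴, (p⁴q)²² = p³q, (p⁴q)²³ = p²q², (p⁴q)²⁴ = pq³, (p⁴q)²⁵ = q⁴, (p⁴q)²⁶ = p⁴q⁵, (p⁴q)²⁷ = p³q⁶, (p⁴q)²⁸ = p², (p⁴q)²⁹ = pq, (p⁴q)³⁰ = q², (p⁴q)³¹ = p⁴q³, (p⁴q)³² = p³q⁴, (p⁴q)³³ = p²q⁵, (p⁴q)³⁴ = pq⁶, (p⁴q)³⁵ = e.
The smallest positive k with (p⁴q)ᵏ = e is 35.

Answer: 35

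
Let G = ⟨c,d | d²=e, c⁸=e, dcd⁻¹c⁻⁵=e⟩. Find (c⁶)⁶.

Compute successive powers of (c⁶), reducing at each step:
  (c⁶)²: (c⁶) · c⁶ = c⁴
  (c⁶)³: (c⁴) · c⁶ = c²
  (c⁶)⁴: (c²) · c⁶ = e
  (c⁶)⁵: e · c⁶ = c⁶
  (c⁶)⁶: (c⁶) · c⁶ = c⁴

Answer: c⁴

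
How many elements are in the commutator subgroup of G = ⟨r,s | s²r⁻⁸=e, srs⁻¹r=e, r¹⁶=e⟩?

G' = [G, G] is generated by all commutators. The generator-pair commutators are: [r, s] = r².
The subgroup they normally generate is {e, r², r⁴, r⁶, r⁸, r¹⁰, r¹², r¹⁴}, of order 8.
Check: |G/G'| = 32/8 = 4 is the order of the abelianisation.

Answer: 8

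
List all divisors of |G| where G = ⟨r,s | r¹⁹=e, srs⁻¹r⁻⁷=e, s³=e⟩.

|G| = 57 = 3 · 19. By Lagrange's theorem the order of any subgroup divides 57; the divisors of 57 are 1, 3, 19, 57.

Answer: 1, 3, 19, 57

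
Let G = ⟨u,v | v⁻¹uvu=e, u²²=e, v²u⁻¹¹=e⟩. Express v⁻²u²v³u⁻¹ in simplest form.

Multiply left to right, reducing at each step:
  (u¹¹) · u² = u¹³
  (u¹³) · v³ = u²v
  (u²v) · u⁻¹ = u³v

Answer: u³v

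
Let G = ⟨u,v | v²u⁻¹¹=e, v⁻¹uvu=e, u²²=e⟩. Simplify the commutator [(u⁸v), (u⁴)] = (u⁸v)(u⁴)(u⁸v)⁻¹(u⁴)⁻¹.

[(u⁸v), (u⁴)] = (u⁸v)·(u⁴)·(u⁸v)⁻¹·(u⁴)⁻¹.
  (u⁸v) · (u⁴) = u⁴v
  (u⁴v) · (u⁸v⁻¹) = u¹⁸
  (u¹⁸) · (u¹⁸) = u¹⁴

Answer: u¹⁴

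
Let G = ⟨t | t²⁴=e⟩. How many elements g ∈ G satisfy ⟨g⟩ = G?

G is cyclic of order 24. An element generates G iff its order is 24, and a cyclic group of order 24 has exactly φ(24) = 8 such elements.

Answer: 8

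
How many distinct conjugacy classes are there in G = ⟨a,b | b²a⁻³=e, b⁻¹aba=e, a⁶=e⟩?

The conjugacy classes (representative and size) are:
  [e] (size 1), [a] (size 2), [a²] (size 2), [a³] (size 1), [ab⁻¹] (size 3), [a²b⁻¹] (size 3).
Class equation: 1 + 2 + 2 + 1 + 3 + 3 = 12 = |G|. So G has 6 conjugacy classes.

Answer: 6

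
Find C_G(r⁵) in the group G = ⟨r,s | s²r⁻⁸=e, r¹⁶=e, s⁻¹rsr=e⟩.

⟨r⁵⟩ ⊆ C_G(r⁵) since powers of r⁵ commute with r⁵; so |C_G(r⁵)| ≥ |⟨r⁵⟩| = 16.
By orbit–stabilizer, |C_G(r⁵)| = |G| / |conj. class of r⁵| = 32 / 2 = 16.
The 16 elements commuting with r⁵ are {e, r, r², r³, r⁴, r⁵, r⁶, r⁷, r⁸, r⁹, r¹⁰, r¹¹, r¹², r¹³, r¹⁴, r¹⁵}.

Answer: {e, r, r², r³, r⁴, r⁵, r⁶, r⁷, r⁸, r⁹, r¹⁰, r¹¹, r¹², r¹³, r¹⁴, r¹⁵}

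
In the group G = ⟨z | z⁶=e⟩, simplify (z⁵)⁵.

Compute successive powers of (z⁵), reducing at each step:
  (z⁵)²: (z⁵) · z⁵ = z⁴
  (z⁵)³: (z⁴) · z⁵ = z³
  (z⁵)⁴: (z³) · z⁵ = z²
  (z⁵)⁵: (z²) · z⁵ = z

Answer: z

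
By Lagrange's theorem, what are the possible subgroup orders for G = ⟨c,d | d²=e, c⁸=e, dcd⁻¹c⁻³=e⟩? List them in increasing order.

|G| = 16 = 2⁴. By Lagrange's theorem the order of any subgroup divides 16; the divisors of 16 are 1, 2, 4, 8, 16.

Answer: 1, 2, 4, 8, 16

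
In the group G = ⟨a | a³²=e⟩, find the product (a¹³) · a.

Compute (a¹³) · a by multiplying left to right and reducing via the relations at each step:
  (a¹³) · a = a¹⁴

Answer: a¹⁴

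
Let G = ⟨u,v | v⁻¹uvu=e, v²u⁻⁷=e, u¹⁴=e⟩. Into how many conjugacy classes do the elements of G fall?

The conjugacy classes (representative and size) are:
  [e] (size 1), [u¹³] (size 2), [u¹²] (size 2), [u¹¹] (size 2), [u⁴] (size 2), [u⁵] (size 2), [u⁸] (size 2), [u⁷] (size 1), [u⁵v⁻¹] (size 7), [u⁵v] (size 7).
Class equation: 1 + 2 + 2 + 2 + 2 + 2 + 2 + 1 + 7 + 7 = 28 = |G|. So G has 10 conjugacy classes.

Answer: 10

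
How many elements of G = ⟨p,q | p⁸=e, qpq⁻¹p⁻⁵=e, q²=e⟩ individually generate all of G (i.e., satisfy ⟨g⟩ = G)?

⟨g⟩ = G would require ord(g) = |G| = 16, but the maximum element order in G is 8 < 16. So G is not cyclic and no single element generates it: the count is 0.

Answer: 0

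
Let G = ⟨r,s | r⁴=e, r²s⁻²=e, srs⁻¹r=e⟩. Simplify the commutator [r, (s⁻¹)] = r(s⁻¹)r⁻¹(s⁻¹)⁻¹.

[r, (s⁻¹)] = r·(s⁻¹)·r⁻¹·(s⁻¹)⁻¹.
  r · (s⁻¹) = rs⁻¹
  (rs⁻¹) · (r³) = s
  s · s = r²

Answer: r²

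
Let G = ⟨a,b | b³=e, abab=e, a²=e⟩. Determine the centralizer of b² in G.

⟨b²⟩ ⊆ C_G(b²) since powers of b² commute with b²; so |C_G(b²)| ≥ |⟨b²⟩| = 3.
By orbit–stabilizer, |C_G(b²)| = |G| / |conj. class of b²| = 6 / 2 = 3.
The 3 elements commuting with b² are {e, b, b²}.

Answer: {e, b, b²}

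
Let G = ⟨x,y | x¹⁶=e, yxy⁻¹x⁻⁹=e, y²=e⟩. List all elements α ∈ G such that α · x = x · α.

⟨x⟩ ⊆ C_G(x) since powers of x commute with x; so |C_G(x)| ≥ |⟨x⟩| = 16.
By orbit–stabilizer, |C_G(x)| = |G| / |conj. class of x| = 32 / 2 = 16.
The 16 elements commuting with x are {e, x, x², x³, x⁴, x⁵, x⁶, x⁷, x⁸, x⁹, x¹⁰, x¹¹, x¹², x¹³, x¹⁴, x¹⁵}.

Answer: {e, x, x², x³, x⁴, x⁵, x⁶, x⁷, x⁸, x⁹, x¹⁰, x¹¹, x¹², x¹³, x¹⁴, x¹⁵}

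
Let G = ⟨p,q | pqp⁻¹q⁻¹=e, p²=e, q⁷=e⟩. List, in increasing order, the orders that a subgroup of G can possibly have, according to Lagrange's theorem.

|G| = 14 = 2 · 7. By Lagrange's theorem the order of any subgroup divides 14; the divisors of 14 are 1, 2, 7, 14.

Answer: 1, 2, 7, 14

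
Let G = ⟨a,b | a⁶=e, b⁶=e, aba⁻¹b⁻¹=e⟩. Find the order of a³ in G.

Compute successive powers until reaching e:
  (a³)¹ = a³, (a³)² = e.
The smallest positive k with (a³)ᵏ = e is 2.

Answer: 2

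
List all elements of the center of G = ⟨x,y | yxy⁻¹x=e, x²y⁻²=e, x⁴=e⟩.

An element z ∈ Z(G) iff z commutes with every generator.
For example x² is central: (x²)·x = x³ = x·(x²); (x²)·y = y⁻¹ = y·(x²).
Whereas x ∉ Z(G) since x·y = xy ≠ xy⁻¹ = y·x.
Checking each of the 8 elements this way gives Z(G) = {e, x²}, of order 2.

Answer: {e, x²}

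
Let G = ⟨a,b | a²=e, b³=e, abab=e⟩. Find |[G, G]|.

G' = [G, G] is generated by all commutators. The generator-pair commutators are: [a, b] = b.
The subgroup they normally generate is {e, b, b²}, of order 3.
Check: |G/G'| = 6/3 = 2 is the order of the abelianisation.

Answer: 3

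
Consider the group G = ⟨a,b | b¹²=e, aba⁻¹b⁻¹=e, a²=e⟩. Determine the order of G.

Enumerate words in the generators, reducing via the relations: the distinct elements are
  {a, b, e, ab, b², b³, b⁴, b⁵, b⁶, b⁷, b⁸, b⁹, ab², ab³, ab⁴, ab⁵, ab⁶, ab⁷, ab⁸, ab⁹, b¹¹, b¹⁰, ab¹¹, ab¹⁰}.
No further products give new elements, so |G| = 24.

Answer: 24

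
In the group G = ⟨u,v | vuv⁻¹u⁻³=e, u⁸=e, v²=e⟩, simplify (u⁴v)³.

Compute successive powers of (u⁴v), reducing at each step:
  (u⁴v)²: (u⁴v) · u⁴ = v;   v · v = e
  (u⁴v)³: e · u⁴ = u⁴;   (u⁴) · v = u⁴v

Answer: u⁴v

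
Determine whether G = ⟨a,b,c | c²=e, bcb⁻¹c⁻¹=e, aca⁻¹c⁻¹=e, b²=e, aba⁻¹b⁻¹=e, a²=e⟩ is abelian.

Each pair of generators commutes: a·b = ab = b·a; a·c = ac = c·a; b·c = bc = c·b. Since the generators pairwise commute, every element of G commutes with every other, so G is abelian.

Answer: Yes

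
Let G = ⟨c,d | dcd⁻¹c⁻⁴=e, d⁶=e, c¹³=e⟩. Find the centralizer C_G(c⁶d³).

⟨c⁶d³⟩ ⊆ C_G(c⁶d³) since powers of c⁶d³ commute with c⁶d³; so |C_G(c⁶d³)| ≥ |⟨c⁶d³⟩| = 2.
By orbit–stabilizer, |C_G(c⁶d³)| = |G| / |conj. class of c⁶d³| = 78 / 13 = 6.
The 6 elements commuting with c⁶d³ are {e, c⁴d, c²d⁴, c⁶d³, c⁷d², c¹²d⁵}.

Answer: {e, c⁴d, c²d⁴, c⁶d³, c⁷d², c¹²d⁵}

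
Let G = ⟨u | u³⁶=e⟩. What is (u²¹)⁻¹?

The order of (u²¹) is 12 (smallest k with (u²¹)ᵏ = e), so (u²¹)⁻¹ = (u²¹)¹¹ = u¹⁵.
Check: (u²¹) · (u¹⁵) → (u²¹) · u¹⁵ = e, giving e as required.

Answer: u¹⁵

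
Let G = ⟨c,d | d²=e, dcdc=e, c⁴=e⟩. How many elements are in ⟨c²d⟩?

|⟨c²d⟩| equals the order of c²d. Compute successive powers until reaching e:
  (c²d)¹ = c²d, (c²d)² = e.
The smallest positive k with (c²d)ᵏ = e is 2, so |⟨c²d⟩| = 2.

Answer: 2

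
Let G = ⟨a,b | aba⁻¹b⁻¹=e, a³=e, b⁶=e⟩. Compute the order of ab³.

Compute successive powers until reaching e:
  (ab³)¹ = ab³, (ab³)² = a², (ab³)³ = b³, (ab³)⁴ = a, (ab³)⁵ = a²b³, (ab³)⁶ = e.
The smallest positive k with (ab³)ᵏ = e is 6.

Answer: 6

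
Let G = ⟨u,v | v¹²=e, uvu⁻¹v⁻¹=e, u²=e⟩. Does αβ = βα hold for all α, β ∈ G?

Each pair of generators commutes: u·v = uv = v·u. Since the generators pairwise commute, every element of G commutes with every other, so G is abelian.

Answer: Yes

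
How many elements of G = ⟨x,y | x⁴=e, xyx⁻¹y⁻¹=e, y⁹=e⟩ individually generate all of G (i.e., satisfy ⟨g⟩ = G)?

G is cyclic of order 36. An element generates G iff its order is 36, and a cyclic group of order 36 has exactly φ(36) = 12 such elements.

Answer: 12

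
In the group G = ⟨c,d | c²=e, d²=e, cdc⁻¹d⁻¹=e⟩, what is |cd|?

Compute successive powers until reaching e:
  (cd)¹ = cd, (cd)² = e.
The smallest positive k with (cd)ᵏ = e is 2.

Answer: 2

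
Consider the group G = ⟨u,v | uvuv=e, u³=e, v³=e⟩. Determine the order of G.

Enumerate words in the generators, reducing via the relations: the distinct elements are
  {e, u, v, uv, u², v², uv², u²v, vu², v²u, uv²u, u²v²}.
No further products give new elements, so |G| = 12.

Answer: 12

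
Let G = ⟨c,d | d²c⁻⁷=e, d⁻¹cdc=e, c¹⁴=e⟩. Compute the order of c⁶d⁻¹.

Compute successive powers until reaching e:
  (c⁶d⁻¹)¹ = c⁶d⁻¹, (c⁶d⁻¹)² = c⁷, (c⁶d⁻¹)³ = c⁶d, (c⁶d⁻¹)⁴ = e.
The smallest positive k with (c⁶d⁻¹)ᵏ = e is 4.

Answer: 4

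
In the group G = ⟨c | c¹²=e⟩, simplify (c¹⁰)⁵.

Compute successive powers of (c¹⁰), reducing at each step:
  (c¹⁰)²: (c¹⁰) · c¹⁰ = c⁸
  (c¹⁰)³: (c⁸) · c¹⁰ = c⁶
  (c¹⁰)⁴: (c⁶) · c¹⁰ = c⁴
  (c¹⁰)⁵: (c⁴) · c¹⁰ = c²

Answer: c²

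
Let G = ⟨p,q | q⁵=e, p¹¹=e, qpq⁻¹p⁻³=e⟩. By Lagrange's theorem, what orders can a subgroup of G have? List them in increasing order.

|G| = 55 = 5 · 11. By Lagrange's theorem the order of any subgroup divides 55; the divisors of 55 are 1, 5, 11, 55.

Answer: 1, 5, 11, 55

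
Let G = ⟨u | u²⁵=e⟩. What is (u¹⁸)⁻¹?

The order of (u¹⁸) is 25 (smallest k with (u¹⁸)ᵏ = e), so (u¹⁸)⁻¹ = (u¹⁸)²⁴ = u⁷.
Check: (u¹⁸) · (u⁷) → (u¹⁸) · u⁷ = e, giving e as required.

Answer: u⁷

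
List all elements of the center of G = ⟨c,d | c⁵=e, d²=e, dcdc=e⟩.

An element z ∈ Z(G) iff z commutes with every generator.
For example e is central: e·c = c = c·e; e·d = d = d·e.
Whereas c ∉ Z(G) since c·d = cd ≠ c⁴d = d·c.
Checking each of the 10 elements this way gives Z(G) = {e}, of order 1.

Answer: {e}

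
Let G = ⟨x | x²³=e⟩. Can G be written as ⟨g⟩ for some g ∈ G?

|G| = 23. The element x has order 23 (its powers give 23 distinct elements), so ⟨x⟩ = G and G is cyclic.

Answer: Yes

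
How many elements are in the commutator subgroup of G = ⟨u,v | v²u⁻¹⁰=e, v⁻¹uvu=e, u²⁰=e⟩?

G' = [G, G] is generated by all commutators. The generator-pair commutators are: [u, v] = u².
The subgroup they normally generate is {e, u², u⁴, u⁶, u⁸, u¹⁰, u¹², u¹⁴, u¹⁶, u¹⁸}, of order 10.
Check: |G/G'| = 40/10 = 4 is the order of the abelianisation.

Answer: 10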